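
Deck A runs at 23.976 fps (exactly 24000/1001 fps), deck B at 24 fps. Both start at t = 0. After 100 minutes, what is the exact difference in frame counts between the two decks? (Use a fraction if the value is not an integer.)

100 min = 6000 s.
A emits 24000/1001 × 6000 = 144000000/1001 frames; B emits 24 × 6000 = 144000.
Difference = 144000/1001 frames (≈ 143.8561); B is ahead of A.

144000/1001 frames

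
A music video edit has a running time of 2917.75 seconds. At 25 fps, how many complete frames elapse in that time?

72943 frames

Frames = 2917.75 × 25 = 291775/4 ≈ 72943.7500.
Complete frames: 72943.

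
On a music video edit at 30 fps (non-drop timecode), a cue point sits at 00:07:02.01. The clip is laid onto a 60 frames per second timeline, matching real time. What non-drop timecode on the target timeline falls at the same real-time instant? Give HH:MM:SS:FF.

00:07:02:02

Source frame index: (0×3600 + 7×60 + 2) × 30 + 1 = 12661.
Real time: 12661 / (30) = 12661/30 s.
Target frame: (12661/30) × (60) = 25322.
At 60 labels/s: frame 25322 → 00:07:02:02.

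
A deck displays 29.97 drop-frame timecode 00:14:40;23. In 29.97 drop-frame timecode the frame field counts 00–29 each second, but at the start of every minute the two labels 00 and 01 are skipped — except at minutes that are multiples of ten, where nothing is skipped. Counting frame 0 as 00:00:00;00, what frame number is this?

26397

Complete 10-minute blocks: 1, each 17982 frames → 17982.
Remaining 4 whole minutes in the current block: 1800 + 3 × 1798 = 7194 frames.
Within the current minute: 40 × 30 + 23 − 2 = 1221 (labels ;00/;01 skipped at this minute). Total = 17982 + 7194 + 1221 = 26397.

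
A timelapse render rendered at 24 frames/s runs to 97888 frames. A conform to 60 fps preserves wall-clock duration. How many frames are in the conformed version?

244720 frames

Target frames = source frames × (target rate / source rate) = 97888 × (60)/(24) = 97888 × 5/2 = 244720.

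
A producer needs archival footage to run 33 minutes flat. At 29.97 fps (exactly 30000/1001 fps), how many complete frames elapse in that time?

33 min = 1980 s.
Frames = 1980 × 30000/1001 = 5400000/91 ≈ 59340.6593.
Complete frames: 59340.

59340 frames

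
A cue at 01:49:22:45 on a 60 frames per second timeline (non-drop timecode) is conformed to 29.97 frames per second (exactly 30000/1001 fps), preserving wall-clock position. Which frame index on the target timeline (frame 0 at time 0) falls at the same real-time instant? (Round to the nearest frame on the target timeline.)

Source frame index: (1×3600 + 49×60 + 22) × 60 + 45 = 393765.
Real time: 393765 / (60) = 26251/4 s.
Target frame: (26251/4) × (30000/1001) = 196882500/1001 ≈ 196685.814 → 196686.

frame 196686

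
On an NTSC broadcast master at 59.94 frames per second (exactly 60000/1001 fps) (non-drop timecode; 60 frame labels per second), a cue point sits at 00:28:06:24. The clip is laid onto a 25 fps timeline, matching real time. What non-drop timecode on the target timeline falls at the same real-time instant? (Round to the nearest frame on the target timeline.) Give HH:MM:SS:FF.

00:28:08:02

Source frame index: (0×3600 + 28×60 + 6) × 60 + 24 = 101184.
Real time: 101184 / (60000/1001) = 1055054/625 s.
Target frame: (1055054/625) × (25) = 1055054/25 ≈ 42202.160 → 42202.
At 25 labels/s: frame 42202 → 00:28:08:02.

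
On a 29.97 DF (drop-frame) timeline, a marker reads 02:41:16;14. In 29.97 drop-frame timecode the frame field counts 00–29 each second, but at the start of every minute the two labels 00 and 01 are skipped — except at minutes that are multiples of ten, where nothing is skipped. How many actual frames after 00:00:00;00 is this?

Complete 10-minute blocks: 16, each 17982 frames → 287712.
Remaining 1 whole minute in the current block: 1800 + 0 × 1798 = 1800 frames.
Within the current minute: 16 × 30 + 14 − 2 = 492 (labels ;00/;01 skipped at this minute). Total = 287712 + 1800 + 492 = 290004.

290004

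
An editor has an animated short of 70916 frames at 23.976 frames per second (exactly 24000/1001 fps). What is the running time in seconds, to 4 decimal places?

2957.7882 seconds

Running time = 70916 × 1001/24000 = 17746729/6000 s ≈ 2957.7882 s.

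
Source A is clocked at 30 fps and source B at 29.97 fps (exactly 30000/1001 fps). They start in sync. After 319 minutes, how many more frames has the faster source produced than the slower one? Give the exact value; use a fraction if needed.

319 min = 19140 s.
A emits 30 × 19140 = 574200 frames; B emits 30000/1001 × 19140 = 52200000/91.
Difference = 52200/91 frames (≈ 573.6264); B is behind A.

52200/91 frames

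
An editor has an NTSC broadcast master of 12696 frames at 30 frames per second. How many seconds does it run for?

Running time = 12696 / (30) = 423.2 s.

423.2 seconds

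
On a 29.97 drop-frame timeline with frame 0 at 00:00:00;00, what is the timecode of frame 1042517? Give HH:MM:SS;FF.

Ten DF minutes hold 17982 frames, so frame 1042517 lies in block 57 (frames 1024974–1042955) with 17543 frames into that block.
The block's first minute is 1800 frames and the rest 1798 each; 17543 frames reaches minute 9, so 57 × 18 + 9 × 2 = 1044 labels have been skipped so far.
Adding those back, label number 1042517 + 1044 = 1043561 at 30 labels/s is 34785 s + 11 f = 9 h 39 min 45 s frame 11, i.e. 09:39:45;11.

09:39:45;11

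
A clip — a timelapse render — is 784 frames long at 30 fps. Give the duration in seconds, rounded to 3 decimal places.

26.133 seconds

Running time = 784 × 1/30 = 392/15 s ≈ 26.133 s.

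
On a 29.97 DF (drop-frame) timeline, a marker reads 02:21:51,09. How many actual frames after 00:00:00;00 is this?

As if non-drop at 30 labels/s: (2 × 3600 + 21 × 60 + 51) × 30 + 9 = 255339.
Minute boundaries passed: 141; those not divisible by 10: 141 − 14 = 127; dropped labels = 2 × 127 = 254.
Actual frame index = 255339 − 254 = 255085.

255085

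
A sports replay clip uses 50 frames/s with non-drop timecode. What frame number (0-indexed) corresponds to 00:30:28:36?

Total seconds to the label: (0 × 3600 + 30 × 60 + 28) = 1828.
Frame index = 1828 × 50 + 36 = 91436.

frame 91436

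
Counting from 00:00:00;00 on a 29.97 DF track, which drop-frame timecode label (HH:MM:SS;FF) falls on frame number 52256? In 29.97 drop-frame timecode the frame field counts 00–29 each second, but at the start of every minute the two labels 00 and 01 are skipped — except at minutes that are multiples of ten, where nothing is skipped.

Ten DF minutes hold 17982 frames, so frame 52256 lies in block 2 (frames 35964–53945) with 16292 frames into that block.
The block's first minute is 1800 frames and the rest 1798 each; 16292 frames reaches minute 9, so 2 × 18 + 9 × 2 = 54 labels have been skipped so far.
Adding those back, label number 52256 + 54 = 52310 at 30 labels/s is 1743 s + 20 f = 0 h 29 min 3 s frame 20, i.e. 00:29:03;20.

00:29:03;20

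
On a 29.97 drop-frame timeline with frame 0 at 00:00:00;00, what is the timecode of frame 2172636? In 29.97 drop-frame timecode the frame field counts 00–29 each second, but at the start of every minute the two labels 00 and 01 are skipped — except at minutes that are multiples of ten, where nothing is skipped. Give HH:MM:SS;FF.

20:08:13;22

Ten DF minutes hold 17982 frames, so frame 2172636 lies in block 120 (frames 2157840–2175821) with 14796 frames into that block.
The block's first minute is 1800 frames and the rest 1798 each; 14796 frames reaches minute 8, so 120 × 18 + 8 × 2 = 2176 labels have been skipped so far.
Adding those back, label number 2172636 + 2176 = 2174812 at 30 labels/s is 72493 s + 22 f = 20 h 8 min 13 s frame 22, i.e. 20:08:13;22.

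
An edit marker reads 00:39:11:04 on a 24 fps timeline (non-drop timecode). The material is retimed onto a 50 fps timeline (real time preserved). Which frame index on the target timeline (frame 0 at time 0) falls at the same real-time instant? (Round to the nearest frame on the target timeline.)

frame 117558

Source frame index: (0×3600 + 39×60 + 11) × 24 + 4 = 56428.
Real time: 56428 / (24) = 14107/6 s.
Target frame: (14107/6) × (50) = 352675/3 ≈ 117558.333 → 117558.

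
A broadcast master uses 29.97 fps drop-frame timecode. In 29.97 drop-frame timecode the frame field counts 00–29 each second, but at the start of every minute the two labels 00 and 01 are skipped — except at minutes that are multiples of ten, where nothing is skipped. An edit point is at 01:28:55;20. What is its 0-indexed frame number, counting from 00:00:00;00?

159910

Complete 10-minute blocks: 8, each 17982 frames → 143856.
Remaining 8 whole minutes in the current block: 1800 + 7 × 1798 = 14386 frames.
Within the current minute: 55 × 30 + 20 − 2 = 1668 (labels ;00/;01 skipped at this minute). Total = 143856 + 14386 + 1668 = 159910.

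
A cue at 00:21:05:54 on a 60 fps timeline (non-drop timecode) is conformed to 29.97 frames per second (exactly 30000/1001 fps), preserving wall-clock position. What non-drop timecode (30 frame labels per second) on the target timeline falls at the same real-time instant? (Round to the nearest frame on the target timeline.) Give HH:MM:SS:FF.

Source frame index: (0×3600 + 21×60 + 5) × 60 + 54 = 75954.
Real time: 75954 / (60) = 12659/10 s.
Target frame: (12659/10) × (30000/1001) = 37977000/1001 ≈ 37939.061 → 37939.
At 30 labels/s: frame 37939 → 00:21:04:19.

00:21:04:19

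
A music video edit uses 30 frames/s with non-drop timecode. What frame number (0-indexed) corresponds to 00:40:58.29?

73769

Total seconds to the label: (0 × 3600 + 40 × 60 + 58) = 2458.
Frame index = 2458 × 30 + 29 = 73769.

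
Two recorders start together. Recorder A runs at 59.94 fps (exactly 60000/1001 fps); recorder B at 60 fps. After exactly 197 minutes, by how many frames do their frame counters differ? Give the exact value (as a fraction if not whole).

709200/1001 frames

197 min = 11820 s.
A emits 60000/1001 × 11820 = 709200000/1001 frames; B emits 60 × 11820 = 709200.
Difference = 709200/1001 frames (≈ 708.4915); B is ahead of A.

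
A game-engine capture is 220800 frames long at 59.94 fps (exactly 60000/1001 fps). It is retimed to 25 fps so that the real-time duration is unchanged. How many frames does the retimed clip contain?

Target frames = source frames × (target rate / source rate) = 220800 × (25)/(60000/1001) = 220800 × 1001/2400 = 92092.

92092 frames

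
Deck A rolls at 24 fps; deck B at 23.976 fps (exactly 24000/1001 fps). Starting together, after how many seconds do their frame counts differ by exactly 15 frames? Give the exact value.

625.625 seconds

The gap grows by |24000/1001 − 24| = 24/1001 frames per second.
Time for a 15-frame gap: 15 ÷ (24/1001) = 625.625 s.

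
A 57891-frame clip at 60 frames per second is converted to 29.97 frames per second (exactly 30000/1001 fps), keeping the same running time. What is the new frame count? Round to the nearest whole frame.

28917 frames

Frames at target rate = 57891 × (30000/1001) / (60) = 28945500/1001 ≈ 28916.583.
Nearest whole frame: 28917.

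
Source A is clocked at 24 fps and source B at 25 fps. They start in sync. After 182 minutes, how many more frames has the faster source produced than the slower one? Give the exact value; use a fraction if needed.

182 min = 10920 s.
A emits 24 × 10920 = 262080 frames; B emits 25 × 10920 = 273000.
Difference = 10920 frames; B is ahead of A.

10920 frames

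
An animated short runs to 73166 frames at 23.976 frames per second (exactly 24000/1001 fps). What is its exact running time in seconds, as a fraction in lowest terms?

36619583/12000 seconds

Running time = 73166 ÷ (24000/1001) = 73166 × 1001/24000 = 36619583/12000 s.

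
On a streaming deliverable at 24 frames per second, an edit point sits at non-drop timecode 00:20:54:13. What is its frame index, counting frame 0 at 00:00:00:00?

frame 30109

Total seconds to the label: (0 × 3600 + 20 × 60 + 54) = 1254.
Frame index = 1254 × 24 + 13 = 30109.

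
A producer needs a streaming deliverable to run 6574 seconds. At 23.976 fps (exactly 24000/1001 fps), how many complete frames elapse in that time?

Frames = 6574 × 24000/1001 = 157776000/1001 ≈ 157618.3816.
Complete frames: 157618.

157618 frames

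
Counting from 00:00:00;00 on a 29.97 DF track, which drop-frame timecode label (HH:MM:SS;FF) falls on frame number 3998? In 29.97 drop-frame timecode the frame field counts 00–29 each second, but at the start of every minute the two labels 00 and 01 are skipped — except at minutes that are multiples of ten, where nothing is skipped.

Each 10-minute DF block holds 10 × 60 × 30 − 9 × 2 = 17982 frames. 3998 ÷ 17982 → 0 full blocks, remainder 3998.
Within the partial block the first minute is 1800 frames and each further minute 1798, so 2 further minute boundaries passed. Total skipped labels = 18 × 0 + 2 × 2 = 4.
Non-drop label index = 3998 + 4 = 4002; at 30 labels/s that is 00:02:13:12, i.e. DF 00:02:13;12.

00:02:13;12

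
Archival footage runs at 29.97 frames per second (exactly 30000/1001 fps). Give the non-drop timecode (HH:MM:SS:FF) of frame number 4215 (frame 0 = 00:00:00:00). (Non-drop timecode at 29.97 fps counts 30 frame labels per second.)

4215 ÷ 30 = 140 full seconds, remainder 15 frames.
140 s = 0 h 2 min 20 s.
Timecode: 00:02:20:15.

00:02:20:15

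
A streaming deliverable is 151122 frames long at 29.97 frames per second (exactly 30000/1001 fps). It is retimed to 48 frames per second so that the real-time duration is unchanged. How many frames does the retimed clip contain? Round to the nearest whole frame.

242037 frames

Frames at target rate = 151122 × (48) / (30000/1001) = 151273122/625 ≈ 242036.995.
Nearest whole frame: 242037.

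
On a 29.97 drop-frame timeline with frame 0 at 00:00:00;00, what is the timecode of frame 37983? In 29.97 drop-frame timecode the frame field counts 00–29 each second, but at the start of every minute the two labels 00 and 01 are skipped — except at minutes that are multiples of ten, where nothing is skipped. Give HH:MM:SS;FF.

00:21:07;11

Ten DF minutes hold 17982 frames, so frame 37983 lies in block 2 (frames 35964–53945) with 2019 frames into that block.
The block's first minute is 1800 frames and the rest 1798 each; 2019 frames reaches minute 1, so 2 × 18 + 1 × 2 = 38 labels have been skipped so far.
Adding those back, label number 37983 + 38 = 38021 at 30 labels/s is 1267 s + 11 f = 0 h 21 min 7 s frame 11, i.e. 00:21:07;11.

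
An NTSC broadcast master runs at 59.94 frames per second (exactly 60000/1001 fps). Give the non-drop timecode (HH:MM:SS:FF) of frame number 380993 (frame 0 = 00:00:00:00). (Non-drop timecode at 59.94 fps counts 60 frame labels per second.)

01:45:49:53

380993 ÷ 60 = 6349 full seconds, remainder 53 frames.
6349 s = 1 h 45 min 49 s.
Timecode: 01:45:49:53.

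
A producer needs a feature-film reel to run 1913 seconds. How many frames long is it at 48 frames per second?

Frames = 1913 × 48 = 91824.

91824 frames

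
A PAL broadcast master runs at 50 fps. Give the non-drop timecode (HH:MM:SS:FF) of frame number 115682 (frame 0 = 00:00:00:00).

00:38:33:32

115682 ÷ 50 = 2313 full seconds, remainder 32 frames.
2313 s = 0 h 38 min 33 s.
Timecode: 00:38:33:32.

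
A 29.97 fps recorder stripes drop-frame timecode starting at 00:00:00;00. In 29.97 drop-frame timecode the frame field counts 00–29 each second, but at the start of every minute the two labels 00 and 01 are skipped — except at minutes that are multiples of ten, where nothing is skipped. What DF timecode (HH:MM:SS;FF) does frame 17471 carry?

Each 10-minute DF block holds 10 × 60 × 30 − 9 × 2 = 17982 frames. 17471 ÷ 17982 → 0 full blocks, remainder 17471.
Within the partial block the first minute is 1800 frames and each further minute 1798, so 9 further minute boundaries passed. Total skipped labels = 18 × 0 + 2 × 9 = 18.
Non-drop label index = 17471 + 18 = 17489; at 30 labels/s that is 00:09:42:29, i.e. DF 00:09:42;29.

00:09:42;29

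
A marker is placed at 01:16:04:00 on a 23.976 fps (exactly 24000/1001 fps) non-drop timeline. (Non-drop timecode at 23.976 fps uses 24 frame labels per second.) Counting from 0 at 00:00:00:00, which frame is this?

frame 109536

Total seconds to the label: (1 × 3600 + 16 × 60 + 4) = 4564.
Frame index = 4564 × 24 + 0 = 109536.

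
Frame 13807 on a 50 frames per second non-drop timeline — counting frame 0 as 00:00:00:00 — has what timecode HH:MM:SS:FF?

00:04:36:07

13807 ÷ 50 = 276 full seconds, remainder 7 frames.
276 s = 0 h 4 min 36 s.
Timecode: 00:04:36:07.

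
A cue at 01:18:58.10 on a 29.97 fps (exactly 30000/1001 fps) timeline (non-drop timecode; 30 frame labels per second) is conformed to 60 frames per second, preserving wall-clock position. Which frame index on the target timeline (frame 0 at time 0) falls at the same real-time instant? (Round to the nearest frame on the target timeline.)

frame 284584

Source frame index: (1×3600 + 18×60 + 58) × 30 + 10 = 142150.
Real time: 142150 / (30000/1001) = 2845843/600 s.
Target frame: (2845843/600) × (60) = 2845843/10 ≈ 284584.300 → 284584.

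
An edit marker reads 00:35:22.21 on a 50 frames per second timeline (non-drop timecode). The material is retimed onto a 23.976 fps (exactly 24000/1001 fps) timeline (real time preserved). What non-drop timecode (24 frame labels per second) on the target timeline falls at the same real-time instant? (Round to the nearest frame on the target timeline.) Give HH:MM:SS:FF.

00:35:20:07

Source frame index: (0×3600 + 35×60 + 22) × 50 + 21 = 106121.
Real time: 106121 / (50) = 106121/50 s.
Target frame: (106121/50) × (24000/1001) = 50938080/1001 ≈ 50887.193 → 50887.
At 24 labels/s: frame 50887 → 00:35:20:07.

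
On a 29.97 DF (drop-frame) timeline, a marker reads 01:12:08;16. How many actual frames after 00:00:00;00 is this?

As if non-drop at 30 labels/s: (1 × 3600 + 12 × 60 + 8) × 30 + 16 = 129856.
Minute boundaries passed: 72; those not divisible by 10: 72 − 7 = 65; dropped labels = 2 × 65 = 130.
Actual frame index = 129856 − 130 = 129726.

129726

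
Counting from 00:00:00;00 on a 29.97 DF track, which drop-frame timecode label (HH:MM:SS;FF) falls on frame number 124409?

Ten DF minutes hold 17982 frames, so frame 124409 lies in block 6 (frames 107892–125873) with 16517 frames into that block.
The block's first minute is 1800 frames and the rest 1798 each; 16517 frames reaches minute 9, so 6 × 18 + 9 × 2 = 126 labels have been skipped so far.
Adding those back, label number 124409 + 126 = 124535 at 30 labels/s is 4151 s + 5 f = 1 h 9 min 11 s frame 5, i.e. 01:09:11;05.

01:09:11;05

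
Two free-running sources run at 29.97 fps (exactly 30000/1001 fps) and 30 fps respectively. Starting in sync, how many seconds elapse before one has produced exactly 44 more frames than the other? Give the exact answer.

The gap grows by |30 − 30000/1001| = 30/1001 frames per second.
Time for a 44-frame gap: 44 ÷ (30/1001) = 22022/15 s.

22022/15 seconds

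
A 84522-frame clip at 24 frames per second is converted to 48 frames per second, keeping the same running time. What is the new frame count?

Frames at target rate = 84522 × (48) / (24) = 169044.

169044 frames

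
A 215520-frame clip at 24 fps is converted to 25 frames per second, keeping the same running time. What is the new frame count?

224500 frames

Target frames = source frames × (target rate / source rate) = 215520 × (25)/(24) = 215520 × 25/24 = 224500.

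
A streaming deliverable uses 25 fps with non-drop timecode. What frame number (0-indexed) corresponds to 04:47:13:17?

Total seconds to the label: (4 × 3600 + 47 × 60 + 13) = 17233.
Frame index = 17233 × 25 + 17 = 430842.

430842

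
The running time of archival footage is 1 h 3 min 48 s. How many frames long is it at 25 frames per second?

95700 frames

1 h 3 min 48 s = 3828 s.
Frames = 3828 × 25 = 95700.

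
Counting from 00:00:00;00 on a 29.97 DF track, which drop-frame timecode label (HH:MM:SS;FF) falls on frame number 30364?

Ten DF minutes hold 17982 frames, so frame 30364 lies in block 1 (frames 17982–35963) with 12382 frames into that block.
The block's first minute is 1800 frames and the rest 1798 each; 12382 frames reaches minute 6, so 1 × 18 + 6 × 2 = 30 labels have been skipped so far.
Adding those back, label number 30364 + 30 = 30394 at 30 labels/s is 1013 s + 4 f = 0 h 16 min 53 s frame 4, i.e. 00:16:53;04.

00:16:53;04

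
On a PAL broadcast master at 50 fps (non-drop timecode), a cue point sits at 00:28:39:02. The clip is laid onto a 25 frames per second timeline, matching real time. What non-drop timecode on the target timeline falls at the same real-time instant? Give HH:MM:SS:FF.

00:28:39:01

Source frame index: (0×3600 + 28×60 + 39) × 50 + 2 = 85952.
Real time: 85952 / (50) = 42976/25 s.
Target frame: (42976/25) × (25) = 42976.
At 25 labels/s: frame 42976 → 00:28:39:01.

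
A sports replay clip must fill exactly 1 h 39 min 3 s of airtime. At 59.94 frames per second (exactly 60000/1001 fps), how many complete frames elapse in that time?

356223 frames

1 h 39 min 3 s = 5943 s.
Frames = 5943 × 60000/1001 = 50940000/143 ≈ 356223.7762.
Complete frames: 356223.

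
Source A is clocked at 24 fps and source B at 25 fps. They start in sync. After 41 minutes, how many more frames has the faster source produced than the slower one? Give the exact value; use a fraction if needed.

41 min = 2460 s.
A emits 24 × 2460 = 59040 frames; B emits 25 × 2460 = 61500.
Difference = 2460 frames; B is ahead of A.

2460 frames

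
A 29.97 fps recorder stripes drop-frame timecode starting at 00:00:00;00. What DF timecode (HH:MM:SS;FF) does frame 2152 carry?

Each 10-minute DF block holds 10 × 60 × 30 − 9 × 2 = 17982 frames. 2152 ÷ 17982 → 0 full blocks, remainder 2152.
Within the partial block the first minute is 1800 frames and each further minute 1798, so 1 further minute boundary passed. Total skipped labels = 18 × 0 + 2 × 1 = 2.
Non-drop label index = 2152 + 2 = 2154; at 30 labels/s that is 00:01:11:24, i.e. DF 00:01:11;24.

00:01:11;24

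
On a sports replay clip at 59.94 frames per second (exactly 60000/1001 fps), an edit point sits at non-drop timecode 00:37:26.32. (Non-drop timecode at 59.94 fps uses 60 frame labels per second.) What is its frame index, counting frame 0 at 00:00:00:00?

134792

Total seconds to the label: (0 × 3600 + 37 × 60 + 26) = 2246.
Frame index = 2246 × 60 + 32 = 134792.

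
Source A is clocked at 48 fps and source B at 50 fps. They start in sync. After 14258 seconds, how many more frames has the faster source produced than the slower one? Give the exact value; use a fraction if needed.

28516 frames

A emits 48 × 14258 = 684384 frames; B emits 50 × 14258 = 712900.
Difference = 28516 frames; B is ahead of A.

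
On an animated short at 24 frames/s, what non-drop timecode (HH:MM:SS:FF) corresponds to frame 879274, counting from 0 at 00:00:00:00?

879274 ÷ 24 = 36636 full seconds, remainder 10 frames.
36636 s = 10 h 10 min 36 s.
Timecode: 10:10:36:10.

10:10:36:10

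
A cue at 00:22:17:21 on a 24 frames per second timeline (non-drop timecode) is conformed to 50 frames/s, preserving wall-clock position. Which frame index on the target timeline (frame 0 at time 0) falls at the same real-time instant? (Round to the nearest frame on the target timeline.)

Source frame index: (0×3600 + 22×60 + 17) × 24 + 21 = 32109.
Real time: 32109 / (24) = 10703/8 s.
Target frame: (10703/8) × (50) = 267575/4 ≈ 66893.750 → 66894.

frame 66894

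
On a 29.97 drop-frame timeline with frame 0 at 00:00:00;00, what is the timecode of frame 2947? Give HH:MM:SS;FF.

00:01:38;09

Each 10-minute DF block holds 10 × 60 × 30 − 9 × 2 = 17982 frames. 2947 ÷ 17982 → 0 full blocks, remainder 2947.
Within the partial block the first minute is 1800 frames and each further minute 1798, so 1 further minute boundary passed. Total skipped labels = 18 × 0 + 2 × 1 = 2.
Non-drop label index = 2947 + 2 = 2949; at 30 labels/s that is 00:01:38:09, i.e. DF 00:01:38;09.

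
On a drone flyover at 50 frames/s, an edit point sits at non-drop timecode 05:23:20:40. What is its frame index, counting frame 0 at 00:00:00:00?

Total seconds to the label: (5 × 3600 + 23 × 60 + 20) = 19400.
Frame index = 19400 × 50 + 40 = 970040.

970040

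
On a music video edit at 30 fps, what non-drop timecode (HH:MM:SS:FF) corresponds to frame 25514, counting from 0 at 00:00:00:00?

00:14:10:14

25514 ÷ 30 = 850 full seconds, remainder 14 frames.
850 s = 0 h 14 min 10 s.
Timecode: 00:14:10:14.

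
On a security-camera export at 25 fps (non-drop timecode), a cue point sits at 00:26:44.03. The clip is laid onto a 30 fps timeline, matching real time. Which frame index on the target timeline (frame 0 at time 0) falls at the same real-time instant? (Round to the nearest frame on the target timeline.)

frame 48124

Source frame index: (0×3600 + 26×60 + 44) × 25 + 3 = 40103.
Real time: 40103 / (25) = 40103/25 s.
Target frame: (40103/25) × (30) = 240618/5 ≈ 48123.600 → 48124.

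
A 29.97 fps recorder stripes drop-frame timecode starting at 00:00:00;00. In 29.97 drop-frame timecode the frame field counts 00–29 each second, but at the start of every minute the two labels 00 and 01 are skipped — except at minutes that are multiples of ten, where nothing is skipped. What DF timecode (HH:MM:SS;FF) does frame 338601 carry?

Ten DF minutes hold 17982 frames, so frame 338601 lies in block 18 (frames 323676–341657) with 14925 frames into that block.
The block's first minute is 1800 frames and the rest 1798 each; 14925 frames reaches minute 8, so 18 × 18 + 8 × 2 = 340 labels have been skipped so far.
Adding those back, label number 338601 + 340 = 338941 at 30 labels/s is 11298 s + 1 f = 3 h 8 min 18 s frame 1, i.e. 03:08:18;01.

03:08:18;01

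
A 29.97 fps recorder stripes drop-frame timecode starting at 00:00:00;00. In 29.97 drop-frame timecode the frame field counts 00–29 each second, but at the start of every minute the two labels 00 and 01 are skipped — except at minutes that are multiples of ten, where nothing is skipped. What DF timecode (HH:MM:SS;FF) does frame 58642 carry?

Ten DF minutes hold 17982 frames, so frame 58642 lies in block 3 (frames 53946–71927) with 4696 frames into that block.
The block's first minute is 1800 frames and the rest 1798 each; 4696 frames reaches minute 2, so 3 × 18 + 2 × 2 = 58 labels have been skipped so far.
Adding those back, label number 58642 + 58 = 58700 at 30 labels/s is 1956 s + 20 f = 0 h 32 min 36 s frame 20, i.e. 00:32:36;20.

00:32:36;20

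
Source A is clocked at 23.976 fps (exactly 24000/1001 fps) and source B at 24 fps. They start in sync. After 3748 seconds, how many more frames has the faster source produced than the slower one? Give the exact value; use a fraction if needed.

89952/1001 frames

A emits 24000/1001 × 3748 = 89952000/1001 frames; B emits 24 × 3748 = 89952.
Difference = 89952/1001 frames (≈ 89.8621); B is ahead of A.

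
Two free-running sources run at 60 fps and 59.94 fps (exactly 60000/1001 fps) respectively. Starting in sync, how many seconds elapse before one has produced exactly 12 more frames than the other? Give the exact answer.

200.2 seconds

The gap grows by |60000/1001 − 60| = 60/1001 frames per second.
Time for a 12-frame gap: 12 ÷ (60/1001) = 200.2 s.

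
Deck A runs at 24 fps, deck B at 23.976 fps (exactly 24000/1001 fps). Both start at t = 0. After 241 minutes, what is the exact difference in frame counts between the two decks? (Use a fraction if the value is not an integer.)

347040/1001 frames

241 min = 14460 s.
A emits 24 × 14460 = 347040 frames; B emits 24000/1001 × 14460 = 347040000/1001.
Difference = 347040/1001 frames (≈ 346.6933); B is behind A.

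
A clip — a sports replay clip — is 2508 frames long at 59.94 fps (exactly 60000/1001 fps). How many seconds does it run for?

41.8418 seconds

Running time = 2508 / (60000/1001) = 41.8418 s.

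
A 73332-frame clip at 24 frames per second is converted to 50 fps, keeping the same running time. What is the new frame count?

Target frames = source frames × (target rate / source rate) = 73332 × (50)/(24) = 73332 × 25/12 = 152775.

152775 frames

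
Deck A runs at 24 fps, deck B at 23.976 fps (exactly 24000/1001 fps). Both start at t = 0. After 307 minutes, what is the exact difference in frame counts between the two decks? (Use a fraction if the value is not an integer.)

307 min = 18420 s.
A emits 24 × 18420 = 442080 frames; B emits 24000/1001 × 18420 = 442080000/1001.
Difference = 442080/1001 frames (≈ 441.6384); B is behind A.

442080/1001 frames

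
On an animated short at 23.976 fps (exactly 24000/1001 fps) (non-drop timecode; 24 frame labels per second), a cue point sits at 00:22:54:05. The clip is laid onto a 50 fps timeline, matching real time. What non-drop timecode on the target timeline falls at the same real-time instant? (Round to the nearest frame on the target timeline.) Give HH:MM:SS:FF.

00:22:55:29

Source frame index: (0×3600 + 22×60 + 54) × 24 + 5 = 32981.
Real time: 32981 / (24000/1001) = 33013981/24000 s.
Target frame: (33013981/24000) × (50) = 33013981/480 ≈ 68779.127 → 68779.
At 50 labels/s: frame 68779 → 00:22:55:29.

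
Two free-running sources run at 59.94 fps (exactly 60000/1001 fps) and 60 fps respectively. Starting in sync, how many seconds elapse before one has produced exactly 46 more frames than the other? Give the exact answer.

The gap grows by |60 − 60000/1001| = 60/1001 frames per second.
Time for a 46-frame gap: 46 ÷ (60/1001) = 23023/30 s.

23023/30 seconds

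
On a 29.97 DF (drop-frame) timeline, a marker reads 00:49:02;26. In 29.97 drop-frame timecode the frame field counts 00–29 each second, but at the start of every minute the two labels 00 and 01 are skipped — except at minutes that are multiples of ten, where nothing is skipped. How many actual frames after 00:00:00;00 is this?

88196

Complete 10-minute blocks: 4, each 17982 frames → 71928.
Remaining 9 whole minutes in the current block: 1800 + 8 × 1798 = 16184 frames.
Within the current minute: 2 × 30 + 26 − 2 = 84 (labels ;00/;01 skipped at this minute). Total = 71928 + 16184 + 84 = 88196.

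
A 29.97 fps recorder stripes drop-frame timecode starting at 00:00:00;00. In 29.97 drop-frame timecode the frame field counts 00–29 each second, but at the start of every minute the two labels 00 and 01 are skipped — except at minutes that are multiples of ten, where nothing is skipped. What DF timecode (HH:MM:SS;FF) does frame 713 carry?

00:00:23;23

Ten DF minutes hold 17982 frames, so frame 713 lies in block 0 (frames 0–17981) with 713 frames into that block.
The block's first minute is 1800 frames and the rest 1798 each; 713 frames reaches minute 0, so 0 × 18 + 0 × 2 = 0 labels have been skipped so far.
Adding those back, label number 713 + 0 = 713 at 30 labels/s is 23 s + 23 f = 0 h 0 min 23 s frame 23, i.e. 00:00:23;23.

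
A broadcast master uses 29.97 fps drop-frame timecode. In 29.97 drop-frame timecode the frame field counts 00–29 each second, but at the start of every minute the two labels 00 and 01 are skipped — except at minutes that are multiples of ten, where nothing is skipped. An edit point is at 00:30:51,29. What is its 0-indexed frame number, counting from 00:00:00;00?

As if non-drop at 30 labels/s: (0 × 3600 + 30 × 60 + 51) × 30 + 29 = 55559.
Minute boundaries passed: 30; those not divisible by 10: 30 − 3 = 27; dropped labels = 2 × 27 = 54.
Actual frame index = 55559 − 54 = 55505.

55505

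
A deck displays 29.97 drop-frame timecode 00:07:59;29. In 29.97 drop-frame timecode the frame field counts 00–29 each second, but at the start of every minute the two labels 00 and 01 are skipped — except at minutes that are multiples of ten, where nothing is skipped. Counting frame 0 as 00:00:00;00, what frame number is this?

Complete 10-minute blocks: 0, each 17982 frames → 0.
Remaining 7 whole minutes in the current block: 1800 + 6 × 1798 = 12588 frames.
Within the current minute: 59 × 30 + 29 − 2 = 1797 (labels ;00/;01 skipped at this minute). Total = 0 + 12588 + 1797 = 14385.

14385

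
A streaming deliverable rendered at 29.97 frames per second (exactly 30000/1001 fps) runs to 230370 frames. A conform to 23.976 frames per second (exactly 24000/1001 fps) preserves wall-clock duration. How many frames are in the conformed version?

184296 frames

Target frames = source frames × (target rate / source rate) = 230370 × (24000/1001)/(30000/1001) = 230370 × 4/5 = 184296.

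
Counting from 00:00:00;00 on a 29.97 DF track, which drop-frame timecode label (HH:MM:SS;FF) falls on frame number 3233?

00:01:47;25

Each 10-minute DF block holds 10 × 60 × 30 − 9 × 2 = 17982 frames. 3233 ÷ 17982 → 0 full blocks, remainder 3233.
Within the partial block the first minute is 1800 frames and each further minute 1798, so 1 further minute boundary passed. Total skipped labels = 18 × 0 + 2 × 1 = 2.
Non-drop label index = 3233 + 2 = 3235; at 30 labels/s that is 00:01:47:25, i.e. DF 00:01:47;25.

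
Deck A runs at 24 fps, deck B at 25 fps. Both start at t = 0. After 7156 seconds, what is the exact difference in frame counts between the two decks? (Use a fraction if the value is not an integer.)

A emits 24 × 7156 = 171744 frames; B emits 25 × 7156 = 178900.
Difference = 7156 frames; B is ahead of A.

7156 frames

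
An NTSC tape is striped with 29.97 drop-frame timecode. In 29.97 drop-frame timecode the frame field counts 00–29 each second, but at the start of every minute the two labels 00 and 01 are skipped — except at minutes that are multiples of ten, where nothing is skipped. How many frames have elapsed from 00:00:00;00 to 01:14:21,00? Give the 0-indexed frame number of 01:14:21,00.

133696

Complete 10-minute blocks: 7, each 17982 frames → 125874.
Remaining 4 whole minutes in the current block: 1800 + 3 × 1798 = 7194 frames.
Within the current minute: 21 × 30 + 0 − 2 = 628 (labels ;00/;01 skipped at this minute). Total = 125874 + 7194 + 628 = 133696.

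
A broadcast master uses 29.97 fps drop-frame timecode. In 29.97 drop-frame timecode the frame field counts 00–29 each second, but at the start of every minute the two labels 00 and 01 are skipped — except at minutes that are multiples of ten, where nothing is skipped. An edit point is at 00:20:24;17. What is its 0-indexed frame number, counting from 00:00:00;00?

36701

As if non-drop at 30 labels/s: (0 × 3600 + 20 × 60 + 24) × 30 + 17 = 36737.
Minute boundaries passed: 20; those not divisible by 10: 20 − 2 = 18; dropped labels = 2 × 18 = 36.
Actual frame index = 36737 − 36 = 36701.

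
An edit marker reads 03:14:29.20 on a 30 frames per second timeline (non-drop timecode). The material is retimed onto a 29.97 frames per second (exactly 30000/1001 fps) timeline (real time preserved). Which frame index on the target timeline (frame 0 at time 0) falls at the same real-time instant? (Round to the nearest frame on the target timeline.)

Source frame index: (3×3600 + 14×60 + 29) × 30 + 20 = 350090.
Real time: 350090 / (30) = 35009/3 s.
Target frame: (35009/3) × (30000/1001) = 26930000/77 ≈ 349740.260 → 349740.

frame 349740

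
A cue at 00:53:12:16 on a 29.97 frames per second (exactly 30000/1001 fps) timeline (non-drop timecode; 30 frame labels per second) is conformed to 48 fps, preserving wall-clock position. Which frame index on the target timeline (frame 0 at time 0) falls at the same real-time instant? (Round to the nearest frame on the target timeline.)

Source frame index: (0×3600 + 53×60 + 12) × 30 + 16 = 95776.
Real time: 95776 / (30000/1001) = 5991986/1875 s.
Target frame: (5991986/1875) × (48) = 95871776/625 ≈ 153394.842 → 153395.

frame 153395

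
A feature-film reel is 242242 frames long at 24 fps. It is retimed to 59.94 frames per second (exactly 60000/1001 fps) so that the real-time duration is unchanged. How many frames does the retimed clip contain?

Target frames = source frames × (target rate / source rate) = 242242 × (60000/1001)/(24) = 242242 × 2500/1001 = 605000.

605000 frames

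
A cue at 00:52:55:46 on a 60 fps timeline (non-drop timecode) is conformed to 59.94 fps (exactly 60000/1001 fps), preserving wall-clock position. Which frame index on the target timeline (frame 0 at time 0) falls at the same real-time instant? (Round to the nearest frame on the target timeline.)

frame 190356

Source frame index: (0×3600 + 52×60 + 55) × 60 + 46 = 190546.
Real time: 190546 / (60) = 95273/30 s.
Target frame: (95273/30) × (60000/1001) = 190546000/1001 ≈ 190355.644 → 190356.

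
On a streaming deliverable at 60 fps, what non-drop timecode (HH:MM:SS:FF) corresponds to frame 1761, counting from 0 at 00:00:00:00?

00:00:29:21

1761 ÷ 60 = 29 full seconds, remainder 21 frames.
29 s = 0 h 0 min 29 s.
Timecode: 00:00:29:21.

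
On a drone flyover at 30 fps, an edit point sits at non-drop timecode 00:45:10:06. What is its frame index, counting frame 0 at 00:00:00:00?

Total seconds to the label: (0 × 3600 + 45 × 60 + 10) = 2710.
Frame index = 2710 × 30 + 6 = 81306.

81306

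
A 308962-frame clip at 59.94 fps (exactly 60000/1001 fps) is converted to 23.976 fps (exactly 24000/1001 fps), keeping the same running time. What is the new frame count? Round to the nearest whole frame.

123585 frames

Frames at target rate = 308962 × (24000/1001) / (60000/1001) = 617924/5 ≈ 123584.800.
Nearest whole frame: 123585.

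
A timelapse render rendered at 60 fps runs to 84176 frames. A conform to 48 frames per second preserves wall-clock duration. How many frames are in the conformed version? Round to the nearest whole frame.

67341 frames

Frames at target rate = 84176 × (48) / (60) = 336704/5 ≈ 67340.800.
Nearest whole frame: 67341.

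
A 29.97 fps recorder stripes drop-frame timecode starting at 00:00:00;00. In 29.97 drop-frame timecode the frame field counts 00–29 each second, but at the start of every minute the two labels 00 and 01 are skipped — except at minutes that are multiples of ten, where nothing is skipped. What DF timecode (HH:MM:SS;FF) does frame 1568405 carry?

14:32:12;15

Ten DF minutes hold 17982 frames, so frame 1568405 lies in block 87 (frames 1564434–1582415) with 3971 frames into that block.
The block's first minute is 1800 frames and the rest 1798 each; 3971 frames reaches minute 2, so 87 × 18 + 2 × 2 = 1570 labels have been skipped so far.
Adding those back, label number 1568405 + 1570 = 1569975 at 30 labels/s is 52332 s + 15 f = 14 h 32 min 12 s frame 15, i.e. 14:32:12;15.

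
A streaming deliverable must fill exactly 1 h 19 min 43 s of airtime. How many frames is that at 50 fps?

1 h 19 min 43 s = 4783 s.
Frames = 4783 × 50 = 239150.

239150 frames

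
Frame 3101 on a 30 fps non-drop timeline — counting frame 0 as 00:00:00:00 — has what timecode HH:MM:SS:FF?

00:01:43:11

3101 ÷ 30 = 103 full seconds, remainder 11 frames.
103 s = 0 h 1 min 43 s.
Timecode: 00:01:43:11.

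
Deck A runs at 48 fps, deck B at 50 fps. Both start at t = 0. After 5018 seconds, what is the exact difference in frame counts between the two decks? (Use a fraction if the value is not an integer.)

10036 frames

A emits 48 × 5018 = 240864 frames; B emits 50 × 5018 = 250900.
Difference = 10036 frames; B is ahead of A.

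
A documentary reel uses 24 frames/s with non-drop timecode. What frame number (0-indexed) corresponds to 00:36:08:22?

Total seconds to the label: (0 × 3600 + 36 × 60 + 8) = 2168.
Frame index = 2168 × 24 + 22 = 52054.

52054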